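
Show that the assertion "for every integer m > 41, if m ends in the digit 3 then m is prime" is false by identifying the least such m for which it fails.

m = 63

For m = 43, 53 the conclusion holds.
m = 63: 63 ends in 3; 63 = 3 × 21, composite.
Hence m = 63 is a counterexample.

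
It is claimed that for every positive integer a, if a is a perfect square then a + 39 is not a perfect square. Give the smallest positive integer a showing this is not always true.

a = 25

Check each positive integer a in order until a is a perfect square but a + 39 is a perfect square.
a = 1: 1 + 39 = 40, not a perfect square.
a = 4: 4 + 39 = 43, not a perfect square.
a = 9: 9 + 39 = 48, not a perfect square.
a = 16: 16 + 39 = 55, not a perfect square.
a = 25: 25 = 5² and 25 + 39 = 64 = 8².
So a = 25 is the smallest counterexample.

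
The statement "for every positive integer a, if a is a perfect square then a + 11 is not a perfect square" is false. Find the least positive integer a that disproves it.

a = 25

We need the least positive integer a for which a is a perfect square but a + 11 is a perfect square.
The first 4 eligible values, up to a = 16, all satisfy the conclusion.
a = 25: 25 = 5² and 25 + 11 = 36 = 6².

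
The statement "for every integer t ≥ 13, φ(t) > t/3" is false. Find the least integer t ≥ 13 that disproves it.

t = 13: φ(13) = 12 and 13/3 = 13/3, so φ(13) > 13/3.
t = 14: φ(14) = 6 and 14/3 = 14/3, so φ(14) > 14/3.
t = 15: φ(15) = 8 and 15/3 = 5, so φ(15) > 15/3.
t = 16: φ(16) = 8 and 16/3 = 16/3, so φ(16) > 16/3.
t = 17: φ(17) = 16 and 17/3 = 17/3, so φ(17) > 17/3.
t = 18: φ(18) = 6 and 18/3 = 6, so φ(18) ≤ 18/3.
Thus t = 18 disproves the claim, and no smaller t works.

t = 18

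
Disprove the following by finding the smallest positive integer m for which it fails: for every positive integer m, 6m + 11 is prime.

m = 4

A counterexample is any positive integer m such that 6m + 11 is not prime; we check each in order.
m = 1: 6m + 11 = 17, prime.
m = 2: 6m + 11 = 23, prime.
m = 3: 6m + 11 = 29, prime.
m = 4: 6m + 11 = 35 = 5 × 7, composite.
Hence m = 4 is a counterexample.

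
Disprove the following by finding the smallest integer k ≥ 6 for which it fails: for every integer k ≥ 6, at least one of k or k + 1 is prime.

k = 8

k = 6: 7 is prime.
k = 7: 7 is prime.
k = 8: 8 = 2 × 4; 9 = 3 × 3 — both composite.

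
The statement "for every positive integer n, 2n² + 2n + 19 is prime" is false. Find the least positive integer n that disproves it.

n = 18

For n = 1, 2, 3, 4, …, 15, 16, 17 the conclusion holds.
n = 18: 2n² + 2n + 19 = 703 = 19 × 37, composite.
Thus n = 18 disproves the claim, and no smaller n works.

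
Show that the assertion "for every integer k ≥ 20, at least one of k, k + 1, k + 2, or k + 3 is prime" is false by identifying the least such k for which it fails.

The first 4 eligible values, up to k = 23, all satisfy the conclusion.
k = 24: 24 = 2 × 12; 25 = 5 × 5; 26 = 2 × 13; 27 = 3 × 9 — all composite.

k = 24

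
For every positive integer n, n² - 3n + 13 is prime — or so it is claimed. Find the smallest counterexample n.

Check each positive integer n in order until n² - 3n + 13 is not prime.
For n = 1, 2, 3, 4, …, 9, 10, 11 the conclusion holds.
n = 12: n² - 3n + 13 = 121 = 11 × 11, composite.
So n = 12 is the smallest counterexample.

n = 12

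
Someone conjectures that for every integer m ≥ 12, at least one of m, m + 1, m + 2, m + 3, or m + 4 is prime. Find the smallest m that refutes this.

We need the least integer m ≥ 12 for which m, m + 1, m + 2, m + 3, m + 4 are all composite.
The first 12 eligible values, up to m = 23, all satisfy the conclusion.
m = 24: 24 = 2 × 12; 25 = 5 × 5; 26 = 2 × 13; 27 = 3 × 9; 28 = 2 × 14 — all composite.
So m = 24 is the smallest counterexample.

m = 24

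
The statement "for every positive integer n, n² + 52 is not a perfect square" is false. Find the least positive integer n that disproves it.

We need the least positive integer n for which n² + 52 is a perfect square.
For n = 1, 2, 3, 4, …, 9, 10, 11 the conclusion holds.
n = 12: 12² + 52 = 196 = 14², a perfect square.
Hence n = 12 is a counterexample.

n = 12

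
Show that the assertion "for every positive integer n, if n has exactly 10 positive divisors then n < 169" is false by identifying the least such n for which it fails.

Check each positive integer n in order until n has exactly 10 positive divisors but the claim fails.
For n = 48, 80, 112, 162 the conclusion holds.
n = 176: τ(176) = 10; 176 ≥ 169.
So n = 176 is the smallest counterexample.

n = 176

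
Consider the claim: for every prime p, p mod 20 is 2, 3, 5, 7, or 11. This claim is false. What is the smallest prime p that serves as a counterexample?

The first 5 eligible values, up to p = 11, all satisfy the conclusion.
p = 13: 13 mod 20 = 13 — not in {2, 3, 5, 7, 11}.
Hence p = 13 is a counterexample.

p = 13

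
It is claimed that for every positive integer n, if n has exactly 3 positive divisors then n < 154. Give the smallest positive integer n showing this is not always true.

n = 169

n = 4: τ(4) = 3; 4 < 154.
n = 9: τ(9) = 3; 9 < 154.
n = 25: τ(25) = 3; 25 < 154.
n = 49: τ(49) = 3; 49 < 154.
n = 121: τ(121) = 3; 121 < 154.
n = 169: τ(169) = 3; 169 ≥ 154.
So n = 169 is the smallest counterexample.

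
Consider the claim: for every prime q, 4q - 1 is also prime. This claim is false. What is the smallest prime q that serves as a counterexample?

For q = 2, 3, 5 the conclusion holds.
q = 7: 4q - 1 = 27 = 3 × 9, not prime.

q = 7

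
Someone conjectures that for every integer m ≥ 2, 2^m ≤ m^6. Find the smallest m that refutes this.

m = 30

A counterexample is any integer m ≥ 2 such that 2^m > m^6; we check each in order.
For m = 2, 3, 4, 5, …, 27, 28, 29 the conclusion holds.
m = 30: 2^m = 1073741824 and m^6 = 729000000, so 1073741824 > 729000000.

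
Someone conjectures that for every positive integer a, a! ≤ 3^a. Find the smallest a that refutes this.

a = 7

A counterexample is any positive integer a such that a! > 3^a; we check each in order.
The first 6 eligible values, up to a = 6, all satisfy the conclusion.
a = 7: a! = 5040 and 3^a = 2187, so 5040 > 2187.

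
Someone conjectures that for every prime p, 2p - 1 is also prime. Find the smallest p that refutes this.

p = 5

A counterexample is any prime p such that 2p - 1 is not prime; we check each in order.
For p = 2, 3 the conclusion holds.
p = 5: 2p - 1 = 9 = 3 × 3, not prime.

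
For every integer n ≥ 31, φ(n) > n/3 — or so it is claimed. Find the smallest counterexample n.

n = 36

A counterexample is any integer n ≥ 31 such that the claim fails; we check each in order.
For n = 31, 32, 33, 34, 35 the conclusion holds.
n = 36: φ(36) = 12 and 36/3 = 12, so φ(36) ≤ 36/3.
Thus n = 36 disproves the claim, and no smaller n works.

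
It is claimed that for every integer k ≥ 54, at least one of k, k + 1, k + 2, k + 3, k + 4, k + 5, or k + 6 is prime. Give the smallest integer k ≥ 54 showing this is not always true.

A counterexample is any integer k ≥ 54 such that k, k + 1, k + 2, k + 3, k + 4, k + 5, k + 6 are all composite; we check each in order.
For k = 54, 55, 56, 57, …, 87, 88, 89 the conclusion holds.
k = 90: 90 = 2 × 45; 91 = 7 × 13; 92 = 2 × 46; 93 = 3 × 31; 94 = 2 × 47; 95 = 5 × 19; 96 = 2 × 48 — all composite.
So k = 90 is the smallest counterexample.

k = 90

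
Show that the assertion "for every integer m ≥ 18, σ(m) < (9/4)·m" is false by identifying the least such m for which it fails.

m = 24

Check each integer m ≥ 18 in order until the claim fails.
The first 6 eligible values, up to m = 23, all satisfy the conclusion.
m = 24: σ(24) = 60; 60 ≥ 54.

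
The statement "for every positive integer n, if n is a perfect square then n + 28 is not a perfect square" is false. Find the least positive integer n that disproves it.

A counterexample is any positive integer n such that n is a perfect square but n + 28 is a perfect square; we check each in order.
n = 1: 1 + 28 = 29, not a perfect square.
n = 4: 4 + 28 = 32, not a perfect square.
n = 9: 9 + 28 = 37, not a perfect square.
n = 16: 16 + 28 = 44, not a perfect square.
n = 25: 25 + 28 = 53, not a perfect square.
n = 36: 36 = 6² and 36 + 28 = 64 = 8².
Hence n = 36 is a counterexample.

n = 36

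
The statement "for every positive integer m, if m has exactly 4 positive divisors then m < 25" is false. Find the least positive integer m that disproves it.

m = 26

Check each positive integer m in order until m has exactly 4 positive divisors but the claim fails.
The first 7 eligible values, up to m = 22, all satisfy the conclusion.
m = 26: τ(26) = 4; 26 ≥ 25.
Thus m = 26 disproves the claim, and no smaller m works.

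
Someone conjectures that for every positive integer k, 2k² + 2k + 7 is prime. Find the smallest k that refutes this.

The first 5 eligible values, up to k = 5, all satisfy the conclusion.
k = 6: 2k² + 2k + 7 = 91 = 7 × 13, composite.
So k = 6 is the smallest counterexample.

k = 6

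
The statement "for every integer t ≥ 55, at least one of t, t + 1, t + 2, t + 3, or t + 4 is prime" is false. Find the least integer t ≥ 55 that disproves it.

t = 55: 59 is prime.
t = 56: 59 is prime.
t = 57: 59 is prime.
t = 58: 59 is prime.
t = 59: 59 is prime.
t = 60: 61 is prime.
t = 61: 61 is prime.
t = 62: 62 = 2 × 31; 63 = 3 × 21; 64 = 2 × 32; 65 = 5 × 13; 66 = 2 × 33 — all composite.
Thus t = 62 disproves the claim, and no smaller t works.

t = 62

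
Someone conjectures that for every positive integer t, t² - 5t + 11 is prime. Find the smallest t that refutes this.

A counterexample is any positive integer t such that t² - 5t + 11 is not prime; we check each in order.
The first 6 eligible values, up to t = 6, all satisfy the conclusion.
t = 7: t² - 5t + 11 = 25 = 5 × 5, composite.
So t = 7 is the smallest counterexample.

t = 7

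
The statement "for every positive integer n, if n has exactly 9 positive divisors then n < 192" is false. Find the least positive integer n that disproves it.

n = 196

For n = 36, 100 the conclusion holds.
n = 196: τ(196) = 9; 196 ≥ 192.
Thus n = 196 disproves the claim, and no smaller n works.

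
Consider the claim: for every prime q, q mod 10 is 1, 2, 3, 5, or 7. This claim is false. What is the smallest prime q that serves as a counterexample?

A counterexample is any prime q such that the claim fails; we check each in order.
For q = 2, 3, 5, 7, 11, 13, 17 the conclusion holds.
q = 19: 19 mod 10 = 9 — not in {1, 2, 3, 5, 7}.
So q = 19 is the smallest counterexample.

q = 19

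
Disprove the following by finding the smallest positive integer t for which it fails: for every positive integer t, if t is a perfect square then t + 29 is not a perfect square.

A counterexample is any positive integer t such that t is a perfect square but t + 29 is a perfect square; we check each in order.
The first 13 eligible values, up to t = 169, all satisfy the conclusion.
t = 196: 196 = 14² and 196 + 29 = 225 = 15².
Thus t = 196 disproves the claim, and no smaller t works.

t = 196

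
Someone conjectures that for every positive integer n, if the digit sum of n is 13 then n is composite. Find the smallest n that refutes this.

n = 67

n = 49: digit sum 13; 49 is composite.
n = 58: digit sum 13; 58 is composite.
n = 67: digit sum 13; 67 is prime, not composite.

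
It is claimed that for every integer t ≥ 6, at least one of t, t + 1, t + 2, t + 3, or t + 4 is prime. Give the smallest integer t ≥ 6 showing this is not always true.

t = 24

Check each integer t ≥ 6 in order until t, t + 1, t + 2, t + 3, t + 4 are all composite.
The first 18 eligible values, up to t = 23, all satisfy the conclusion.
t = 24: 24 = 2 × 12; 25 = 5 × 5; 26 = 2 × 13; 27 = 3 × 9; 28 = 2 × 14 — all composite.
Hence t = 24 is a counterexample.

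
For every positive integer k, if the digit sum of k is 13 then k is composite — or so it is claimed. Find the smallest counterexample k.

k = 67

Check each positive integer k in order until the digit sum of k is 13 but k is prime.
k = 49: digit sum 13; 49 is composite.
k = 58: digit sum 13; 58 is composite.
k = 67: digit sum 13; 67 is prime, not composite.
Hence k = 67 is a counterexample.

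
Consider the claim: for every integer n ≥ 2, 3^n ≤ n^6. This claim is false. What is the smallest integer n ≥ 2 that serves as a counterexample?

n = 15

We need the least integer n ≥ 2 for which 3^n > n^6.
For n = 2, 3, 4, 5, …, 12, 13, 14 the conclusion holds.
n = 15: 3^n = 14348907 and n^6 = 11390625, so 14348907 > 11390625.
Hence n = 15 is a counterexample.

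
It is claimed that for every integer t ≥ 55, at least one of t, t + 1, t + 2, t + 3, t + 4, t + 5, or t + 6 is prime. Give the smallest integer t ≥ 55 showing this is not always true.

For t = 55, 56, 57, 58, …, 87, 88, 89 the conclusion holds.
t = 90: 90 = 2 × 45; 91 = 7 × 13; 92 = 2 × 46; 93 = 3 × 31; 94 = 2 × 47; 95 = 5 × 19; 96 = 2 × 48 — all composite.
So t = 90 is the smallest counterexample.

t = 90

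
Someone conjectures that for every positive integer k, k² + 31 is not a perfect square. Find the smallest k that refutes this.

k = 15

For k = 1, 2, 3, 4, …, 12, 13, 14 the conclusion holds.
k = 15: 15² + 31 = 256 = 16², a perfect square.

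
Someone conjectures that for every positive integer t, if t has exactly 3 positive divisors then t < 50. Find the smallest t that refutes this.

t = 121

A counterexample is any positive integer t such that t has exactly 3 positive divisors but the claim fails; we check each in order.
For t = 4, 9, 25, 49 the conclusion holds.
t = 121: τ(121) = 3; 121 ≥ 50.
Hence t = 121 is a counterexample.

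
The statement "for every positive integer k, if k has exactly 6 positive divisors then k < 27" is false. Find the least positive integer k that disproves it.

k = 28

We need the least positive integer k for which k has exactly 6 positive divisors but the claim fails.
For k = 12, 18, 20 the conclusion holds.
k = 28: τ(28) = 6; 28 ≥ 27.
Thus k = 28 disproves the claim, and no smaller k works.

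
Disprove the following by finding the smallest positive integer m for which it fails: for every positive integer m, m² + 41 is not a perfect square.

For m = 1, 2, 3, 4, …, 17, 18, 19 the conclusion holds.
m = 20: 20² + 41 = 441 = 21², a perfect square.

m = 20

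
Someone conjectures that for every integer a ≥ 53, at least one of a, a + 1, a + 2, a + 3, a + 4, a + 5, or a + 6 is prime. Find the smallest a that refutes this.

a = 90

Check each integer a ≥ 53 in order until a, a + 1, a + 2, a + 3, a + 4, a + 5, a + 6 are all composite.
The first 37 eligible values, up to a = 89, all satisfy the conclusion.
a = 90: 90 = 2 × 45; 91 = 7 × 13; 92 = 2 × 46; 93 = 3 × 31; 94 = 2 × 47; 95 = 5 × 19; 96 = 2 × 48 — all composite.
Thus a = 90 disproves the claim, and no smaller a works.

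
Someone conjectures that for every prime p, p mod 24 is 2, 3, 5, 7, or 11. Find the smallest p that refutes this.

For p = 2, 3, 5, 7, 11 the conclusion holds.
p = 13: 13 mod 24 = 13 — not in {2, 3, 5, 7, 11}.
Thus p = 13 disproves the claim, and no smaller p works.

p = 13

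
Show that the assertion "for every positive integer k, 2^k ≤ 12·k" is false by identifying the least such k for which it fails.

We need the least positive integer k for which 2^k > 12·k.
The first 6 eligible values, up to k = 6, all satisfy the conclusion.
k = 7: 2^k = 128 and 12·k = 84, so 128 > 84.
Hence k = 7 is a counterexample.

k = 7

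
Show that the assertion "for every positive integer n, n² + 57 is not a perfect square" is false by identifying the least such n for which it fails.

Check each positive integer n in order until n² + 57 is a perfect square.
The first 7 eligible values, up to n = 7, all satisfy the conclusion.
n = 8: 8² + 57 = 121 = 11², a perfect square.
So n = 8 is the smallest counterexample.

n = 8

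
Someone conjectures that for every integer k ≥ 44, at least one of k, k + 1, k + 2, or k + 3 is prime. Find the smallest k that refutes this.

k = 48

k = 44: 47 is prime.
k = 45: 47 is prime.
k = 46: 47 is prime.
k = 47: 47 is prime.
k = 48: 48 = 2 × 24; 49 = 7 × 7; 50 = 2 × 25; 51 = 3 × 17 — all composite.
Thus k = 48 disproves the claim, and no smaller k works.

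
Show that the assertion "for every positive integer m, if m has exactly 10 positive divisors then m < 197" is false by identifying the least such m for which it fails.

m = 208

We need the least positive integer m for which m has exactly 10 positive divisors but the claim fails.
m = 48: τ(48) = 10; 48 < 197.
m = 80: τ(80) = 10; 80 < 197.
m = 112: τ(112) = 10; 112 < 197.
m = 162: τ(162) = 10; 162 < 197.
m = 176: τ(176) = 10; 176 < 197.
m = 208: τ(208) = 10; 208 ≥ 197.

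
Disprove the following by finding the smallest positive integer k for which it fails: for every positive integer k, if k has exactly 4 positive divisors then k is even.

Check each positive integer k in order until k has exactly 4 positive divisors but k is odd.
The first 4 eligible values, up to k = 14, all satisfy the conclusion.
k = 15: divisors of 15: 1, 3, 5, 15; 15 is odd.

k = 15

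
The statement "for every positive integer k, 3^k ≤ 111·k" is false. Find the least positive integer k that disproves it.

k = 6

k = 1: 3^k = 3 and 111·k = 111, so 3 ≤ 111.
k = 2: 3^k = 9 and 111·k = 222, so 9 ≤ 222.
k = 3: 3^k = 27 and 111·k = 333, so 27 ≤ 333.
k = 4: 3^k = 81 and 111·k = 444, so 81 ≤ 444.
k = 5: 3^k = 243 and 111·k = 555, so 243 ≤ 555.
k = 6: 3^k = 729 and 111·k = 666, so 729 > 666.
Thus k = 6 disproves the claim, and no smaller k works.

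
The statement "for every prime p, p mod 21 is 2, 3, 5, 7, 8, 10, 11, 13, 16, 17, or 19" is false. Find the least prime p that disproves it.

Check each prime p in order until the claim fails.
For p = 2, 3, 5, 7, …, 29, 31, 37 the conclusion holds.
p = 41: 41 mod 21 = 20 — not in {2, 3, 5, 7, 8, 10, 11, 13, 16, 17, 19}.
Thus p = 41 disproves the claim, and no smaller p works.

p = 41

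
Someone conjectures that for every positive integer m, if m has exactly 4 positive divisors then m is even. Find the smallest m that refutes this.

m = 15

We need the least positive integer m for which m has exactly 4 positive divisors but m is odd.
m = 6: divisors of 6: 1, 2, 3, 6; 6 is even.
m = 8: divisors of 8: 1, 2, 4, 8; 8 is even.
m = 10: divisors of 10: 1, 2, 5, 10; 10 is even.
m = 14: divisors of 14: 1, 2, 7, 14; 14 is even.
m = 15: divisors of 15: 1, 3, 5, 15; 15 is odd.
So m = 15 is the smallest counterexample.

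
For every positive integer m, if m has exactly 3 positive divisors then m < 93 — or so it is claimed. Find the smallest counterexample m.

A counterexample is any positive integer m such that m has exactly 3 positive divisors but the claim fails; we check each in order.
m = 4: τ(4) = 3; 4 < 93.
m = 9: τ(9) = 3; 9 < 93.
m = 25: τ(25) = 3; 25 < 93.
m = 49: τ(49) = 3; 49 < 93.
m = 121: τ(121) = 3; 121 ≥ 93.

m = 121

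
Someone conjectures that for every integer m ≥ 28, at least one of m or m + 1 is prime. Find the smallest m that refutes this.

m = 32

Check each integer m ≥ 28 in order until m, m + 1 are both composite.
The first 4 eligible values, up to m = 31, all satisfy the conclusion.
m = 32: 32 = 2 × 16; 33 = 3 × 11 — both composite.
Thus m = 32 disproves the claim, and no smaller m works.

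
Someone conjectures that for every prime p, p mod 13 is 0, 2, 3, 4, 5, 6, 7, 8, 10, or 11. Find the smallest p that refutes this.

p = 53

A counterexample is any prime p such that the claim fails; we check each in order.
For p = 2, 3, 5, 7, …, 41, 43, 47 the conclusion holds.
p = 53: 53 mod 13 = 1 — not in {0, 2, 3, 4, 5, 6, 7, 8, 10, 11}.
Thus p = 53 disproves the claim, and no smaller p works.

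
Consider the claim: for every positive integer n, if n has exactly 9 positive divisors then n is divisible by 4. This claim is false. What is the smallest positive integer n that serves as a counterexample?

We need the least positive integer n for which n has exactly 9 positive divisors but n is not divisible by 4.
For n = 36, 100, 196 the conclusion holds.
n = 225: τ(225) = 9; 225 mod 4 = 1.

n = 225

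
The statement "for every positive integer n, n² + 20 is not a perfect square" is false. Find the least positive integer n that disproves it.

n = 4

A counterexample is any positive integer n such that n² + 20 is a perfect square; we check each in order.
For n = 1, 2, 3 the conclusion holds.
n = 4: 4² + 20 = 36 = 6², a perfect square.
So n = 4 is the smallest counterexample.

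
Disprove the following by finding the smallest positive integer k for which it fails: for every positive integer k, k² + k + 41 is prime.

k = 40

For k = 1, 2, 3, 4, …, 37, 38, 39 the conclusion holds.
k = 40: k² + k + 41 = 1681 = 41 × 41, composite.
So k = 40 is the smallest counterexample.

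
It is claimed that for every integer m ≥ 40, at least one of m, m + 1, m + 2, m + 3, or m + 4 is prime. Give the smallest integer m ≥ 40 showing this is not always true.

m = 48

We need the least integer m ≥ 40 for which m, m + 1, m + 2, m + 3, m + 4 are all composite.
The first 8 eligible values, up to m = 47, all satisfy the conclusion.
m = 48: 48 = 2 × 24; 49 = 7 × 7; 50 = 2 × 25; 51 = 3 × 17; 52 = 2 × 26 — all composite.
Thus m = 48 disproves the claim, and no smaller m works.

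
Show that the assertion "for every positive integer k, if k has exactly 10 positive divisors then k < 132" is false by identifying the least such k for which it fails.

Check each positive integer k in order until k has exactly 10 positive divisors but the claim fails.
k = 48: τ(48) = 10; 48 < 132.
k = 80: τ(80) = 10; 80 < 132.
k = 112: τ(112) = 10; 112 < 132.
k = 162: τ(162) = 10; 162 ≥ 132.

k = 162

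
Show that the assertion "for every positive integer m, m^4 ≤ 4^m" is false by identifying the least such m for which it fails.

For m = 1, 2 the conclusion holds.
m = 3: m^4 = 81 and 4^m = 64, so 81 > 64.

m = 3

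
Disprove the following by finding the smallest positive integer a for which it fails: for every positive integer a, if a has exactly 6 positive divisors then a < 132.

a = 147

For a = 12, 18, 20, 28, …, 116, 117, 124 the conclusion holds.
a = 147: τ(147) = 6; 147 ≥ 132.
Hence a = 147 is a counterexample.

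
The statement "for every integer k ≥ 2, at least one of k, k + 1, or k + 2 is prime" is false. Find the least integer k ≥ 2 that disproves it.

k = 8

For k = 2, 3, 4, 5, 6, 7 the conclusion holds.
k = 8: 8 = 2 × 4; 9 = 3 × 3; 10 = 2 × 5 — all composite.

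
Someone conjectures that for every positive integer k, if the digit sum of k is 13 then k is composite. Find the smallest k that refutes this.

A counterexample is any positive integer k such that the digit sum of k is 13 but k is prime; we check each in order.
For k = 49, 58 the conclusion holds.
k = 67: digit sum 13; 67 is prime, not composite.
Hence k = 67 is a counterexample.

k = 67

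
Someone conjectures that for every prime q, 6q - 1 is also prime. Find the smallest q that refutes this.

q = 11

We need the least prime q for which 6q - 1 is not prime.
For q = 2, 3, 5, 7 the conclusion holds.
q = 11: 6q - 1 = 65 = 5 × 13, not prime.
Thus q = 11 disproves the claim, and no smaller q works.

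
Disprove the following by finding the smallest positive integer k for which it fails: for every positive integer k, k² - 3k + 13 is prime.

k = 12

We need the least positive integer k for which k² - 3k + 13 is not prime.
For k = 1, 2, 3, 4, …, 9, 10, 11 the conclusion holds.
k = 12: k² - 3k + 13 = 121 = 11 × 11, composite.
Hence k = 12 is a counterexample.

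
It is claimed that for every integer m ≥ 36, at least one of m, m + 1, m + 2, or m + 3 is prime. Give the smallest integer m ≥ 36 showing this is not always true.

A counterexample is any integer m ≥ 36 such that m, m + 1, m + 2, m + 3 are all composite; we check each in order.
The first 12 eligible values, up to m = 47, all satisfy the conclusion.
m = 48: 48 = 2 × 24; 49 = 7 × 7; 50 = 2 × 25; 51 = 3 × 17 — all composite.

m = 48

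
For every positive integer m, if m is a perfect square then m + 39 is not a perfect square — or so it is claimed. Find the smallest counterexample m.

For m = 1, 4, 9, 16 the conclusion holds.
m = 25: 25 = 5² and 25 + 39 = 64 = 8².

m = 25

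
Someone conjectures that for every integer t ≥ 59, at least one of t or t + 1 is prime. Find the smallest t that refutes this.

t = 62

Check each integer t ≥ 59 in order until t, t + 1 are both composite.
t = 59: 59 is prime.
t = 60: 61 is prime.
t = 61: 61 is prime.
t = 62: 62 = 2 × 31; 63 = 3 × 21 — both composite.
Hence t = 62 is a counterexample.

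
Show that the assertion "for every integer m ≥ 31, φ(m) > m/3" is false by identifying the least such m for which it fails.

m = 31: φ(31) = 30 and 31/3 = 31/3, so φ(31) > 31/3.
m = 32: φ(32) = 16 and 32/3 = 32/3, so φ(32) > 32/3.
m = 33: φ(33) = 20 and 33/3 = 11, so φ(33) > 33/3.
m = 34: φ(34) = 16 and 34/3 = 34/3, so φ(34) > 34/3.
m = 35: φ(35) = 24 and 35/3 = 35/3, so φ(35) > 35/3.
m = 36: φ(36) = 12 and 36/3 = 12, so φ(36) ≤ 36/3.
Hence m = 36 is a counterexample.

m = 36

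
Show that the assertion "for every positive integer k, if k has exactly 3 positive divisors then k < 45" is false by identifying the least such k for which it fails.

k = 49

k = 4: τ(4) = 3; 4 < 45.
k = 9: τ(9) = 3; 9 < 45.
k = 25: τ(25) = 3; 25 < 45.
k = 49: τ(49) = 3; 49 ≥ 45.
So k = 49 is the smallest counterexample.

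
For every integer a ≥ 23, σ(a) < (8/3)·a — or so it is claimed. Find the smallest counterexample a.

a = 60

We need the least integer a ≥ 23 for which the claim fails.
For a = 23, 24, 25, 26, …, 57, 58, 59 the conclusion holds.
a = 60: σ(60) = 168; 168 ≥ 160.
So a = 60 is the smallest counterexample.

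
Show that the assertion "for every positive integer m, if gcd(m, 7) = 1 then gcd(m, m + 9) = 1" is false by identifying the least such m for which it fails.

A counterexample is any positive integer m such that gcd(m, 7) = 1 but gcd(m, m + 9) > 1; we check each in order.
For m = 1, 2 the conclusion holds.
m = 3: gcd(3, 12) = 3.
Thus m = 3 disproves the claim, and no smaller m works.

m = 3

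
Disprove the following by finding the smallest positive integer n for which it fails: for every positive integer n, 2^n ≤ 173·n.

Check each positive integer n in order until 2^n > 173·n.
The first 10 eligible values, up to n = 10, all satisfy the conclusion.
n = 11: 2^n = 2048 and 173·n = 1903, so 2048 > 1903.

n = 11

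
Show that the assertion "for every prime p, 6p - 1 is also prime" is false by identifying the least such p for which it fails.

p = 11

For p = 2, 3, 5, 7 the conclusion holds.
p = 11: 6p - 1 = 65 = 5 × 13, not prime.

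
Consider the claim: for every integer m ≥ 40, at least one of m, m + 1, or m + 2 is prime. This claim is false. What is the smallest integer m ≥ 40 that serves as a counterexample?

m = 44

For m = 40, 41, 42, 43 the conclusion holds.
m = 44: 44 = 2 × 22; 45 = 3 × 15; 46 = 2 × 23 — all composite.
So m = 44 is the smallest counterexample.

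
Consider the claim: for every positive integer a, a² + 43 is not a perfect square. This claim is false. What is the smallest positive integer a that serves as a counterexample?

a = 21

We need the least positive integer a for which a² + 43 is a perfect square.
For a = 1, 2, 3, 4, …, 18, 19, 20 the conclusion holds.
a = 21: 21² + 43 = 484 = 22², a perfect square.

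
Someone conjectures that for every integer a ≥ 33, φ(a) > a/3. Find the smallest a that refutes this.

a = 36

A counterexample is any integer a ≥ 33 such that the claim fails; we check each in order.
a = 33: φ(33) = 20 and 33/3 = 11, so φ(33) > 33/3.
a = 34: φ(34) = 16 and 34/3 = 34/3, so φ(34) > 34/3.
a = 35: φ(35) = 24 and 35/3 = 35/3, so φ(35) > 35/3.
a = 36: φ(36) = 12 and 36/3 = 12, so φ(36) ≤ 36/3.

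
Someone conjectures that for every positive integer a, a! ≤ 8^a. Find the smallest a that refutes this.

For a = 1, 2, 3, 4, …, 17, 18, 19 the conclusion holds.
a = 20: a! = 2432902008176640000 and 8^a = 1152921504606846976, so 2432902008176640000 > 1152921504606846976.
Hence a = 20 is a counterexample.

a = 20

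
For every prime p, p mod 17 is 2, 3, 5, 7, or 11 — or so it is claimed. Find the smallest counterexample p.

p = 13

A counterexample is any prime p such that the claim fails; we check each in order.
For p = 2, 3, 5, 7, 11 the conclusion holds.
p = 13: 13 mod 17 = 13 — not in {2, 3, 5, 7, 11}.
Thus p = 13 disproves the claim, and no smaller p works.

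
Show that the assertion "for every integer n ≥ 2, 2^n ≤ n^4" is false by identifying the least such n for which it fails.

n = 17

We need the least integer n ≥ 2 for which 2^n > n^4.
For n = 2, 3, 4, 5, …, 14, 15, 16 the conclusion holds.
n = 17: 2^n = 131072 and n^4 = 83521, so 131072 > 83521.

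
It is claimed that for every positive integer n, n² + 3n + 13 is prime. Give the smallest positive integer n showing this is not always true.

A counterexample is any positive integer n such that n² + 3n + 13 is not prime; we check each in order.
n = 1: n² + 3n + 13 = 17, prime.
n = 2: n² + 3n + 13 = 23, prime.
n = 3: n² + 3n + 13 = 31, prime.
n = 4: n² + 3n + 13 = 41, prime.
n = 5: n² + 3n + 13 = 53, prime.
n = 6: n² + 3n + 13 = 67, prime.
n = 7: n² + 3n + 13 = 83, prime.
n = 8: n² + 3n + 13 = 101, prime.
n = 9: n² + 3n + 13 = 121 = 11 × 11, composite.
So n = 9 is the smallest counterexample.

n = 9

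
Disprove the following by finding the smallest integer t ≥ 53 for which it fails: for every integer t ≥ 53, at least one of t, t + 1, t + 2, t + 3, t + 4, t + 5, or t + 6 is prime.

t = 90

The first 37 eligible values, up to t = 89, all satisfy the conclusion.
t = 90: 90 = 2 × 45; 91 = 7 × 13; 92 = 2 × 46; 93 = 3 × 31; 94 = 2 × 47; 95 = 5 × 19; 96 = 2 × 48 — all composite.
Thus t = 90 disproves the claim, and no smaller t works.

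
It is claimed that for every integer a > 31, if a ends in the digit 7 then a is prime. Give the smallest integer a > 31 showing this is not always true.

a = 57

A counterexample is any integer a > 31 such that a ends in the digit 7 but a is not prime; we check each in order.
a = 37: 37 ends in 7 and is prime.
a = 47: 47 ends in 7 and is prime.
a = 57: 57 ends in 7; 57 = 3 × 19, composite.
Hence a = 57 is a counterexample.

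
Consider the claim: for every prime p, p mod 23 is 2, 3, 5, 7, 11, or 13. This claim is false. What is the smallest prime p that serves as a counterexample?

The first 6 eligible values, up to p = 13, all satisfy the conclusion.
p = 17: 17 mod 23 = 17 — not in {2, 3, 5, 7, 11, 13}.

p = 17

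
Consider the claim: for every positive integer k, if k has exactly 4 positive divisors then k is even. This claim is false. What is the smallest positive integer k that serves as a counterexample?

We need the least positive integer k for which k has exactly 4 positive divisors but k is odd.
The first 4 eligible values, up to k = 14, all satisfy the conclusion.
k = 15: divisors of 15: 1, 3, 5, 15; 15 is odd.
So k = 15 is the smallest counterexample.

k = 15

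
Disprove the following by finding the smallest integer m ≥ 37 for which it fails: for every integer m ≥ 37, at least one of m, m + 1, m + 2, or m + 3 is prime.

m = 48

Check each integer m ≥ 37 in order until m, m + 1, m + 2, m + 3 are all composite.
For m = 37, 38, 39, 40, …, 45, 46, 47 the conclusion holds.
m = 48: 48 = 2 × 24; 49 = 7 × 7; 50 = 2 × 25; 51 = 3 × 17 — all composite.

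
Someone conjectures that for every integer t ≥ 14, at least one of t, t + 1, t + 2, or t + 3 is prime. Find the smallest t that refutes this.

A counterexample is any integer t ≥ 14 such that t, t + 1, t + 2, t + 3 are all composite; we check each in order.
For t = 14, 15, 16, 17, 18, 19, 20, 21, 22, 23 the conclusion holds.
t = 24: 24 = 2 × 12; 25 = 5 × 5; 26 = 2 × 13; 27 = 3 × 9 — all composite.

t = 24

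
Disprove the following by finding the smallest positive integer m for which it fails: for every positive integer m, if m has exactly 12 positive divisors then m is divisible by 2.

m = 315

We need the least positive integer m for which m has exactly 12 positive divisors but m is not divisible by 2.
For m = 60, 72, 84, 90, …, 294, 306, 308 the conclusion holds.
m = 315: τ(315) = 12; 315 mod 2 = 1.
Hence m = 315 is a counterexample.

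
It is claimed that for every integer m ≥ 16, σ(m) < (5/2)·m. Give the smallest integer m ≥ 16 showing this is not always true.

A counterexample is any integer m ≥ 16 such that the claim fails; we check each in order.
The first 8 eligible values, up to m = 23, all satisfy the conclusion.
m = 24: σ(24) = 60; 60 ≥ 60.
Hence m = 24 is a counterexample.

m = 24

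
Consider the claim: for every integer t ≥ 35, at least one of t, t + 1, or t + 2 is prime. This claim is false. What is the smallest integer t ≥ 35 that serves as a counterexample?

t = 38

t = 35: 37 is prime.
t = 36: 37 is prime.
t = 37: 37 is prime.
t = 38: 38 = 2 × 19; 39 = 3 × 13; 40 = 2 × 20 — all composite.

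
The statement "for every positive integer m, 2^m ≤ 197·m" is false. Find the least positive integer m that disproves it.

m = 12

Check each positive integer m in order until 2^m > 197·m.
The first 11 eligible values, up to m = 11, all satisfy the conclusion.
m = 12: 2^m = 4096 and 197·m = 2364, so 4096 > 2364.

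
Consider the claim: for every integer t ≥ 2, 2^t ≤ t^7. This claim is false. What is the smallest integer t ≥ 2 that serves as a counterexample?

t = 37

We need the least integer t ≥ 2 for which 2^t > t^7.
For t = 2, 3, 4, 5, …, 34, 35, 36 the conclusion holds.
t = 37: 2^t = 137438953472 and t^7 = 94931877133, so 137438953472 > 94931877133.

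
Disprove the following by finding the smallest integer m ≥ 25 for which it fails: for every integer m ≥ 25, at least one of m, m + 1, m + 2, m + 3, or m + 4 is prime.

The first 7 eligible values, up to m = 31, all satisfy the conclusion.
m = 32: 32 = 2 × 16; 33 = 3 × 11; 34 = 2 × 17; 35 = 5 × 7; 36 = 2 × 18 — all composite.
So m = 32 is the smallest counterexample.

m = 32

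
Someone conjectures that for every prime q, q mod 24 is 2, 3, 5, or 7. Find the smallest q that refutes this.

q = 11

Check each prime q in order until the claim fails.
The first 4 eligible values, up to q = 7, all satisfy the conclusion.
q = 11: 11 mod 24 = 11 — not in {2, 3, 5, 7}.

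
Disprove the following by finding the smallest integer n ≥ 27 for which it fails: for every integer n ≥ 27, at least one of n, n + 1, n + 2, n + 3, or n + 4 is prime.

We need the least integer n ≥ 27 for which n, n + 1, n + 2, n + 3, n + 4 are all composite.
The first 5 eligible values, up to n = 31, all satisfy the conclusion.
n = 32: 32 = 2 × 16; 33 = 3 × 11; 34 = 2 × 17; 35 = 5 × 7; 36 = 2 × 18 — all composite.
Thus n = 32 disproves the claim, and no smaller n works.

n = 32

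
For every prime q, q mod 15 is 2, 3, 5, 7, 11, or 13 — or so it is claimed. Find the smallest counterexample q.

A counterexample is any prime q such that the claim fails; we check each in order.
The first 7 eligible values, up to q = 17, all satisfy the conclusion.
q = 19: 19 mod 15 = 4 — not in {2, 3, 5, 7, 11, 13}.
So q = 19 is the smallest counterexample.

q = 19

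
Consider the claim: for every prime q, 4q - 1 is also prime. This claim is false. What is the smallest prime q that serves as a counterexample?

Check each prime q in order until 4q - 1 is not prime.
q = 2: 4q - 1 = 7, prime.
q = 3: 4q - 1 = 11, prime.
q = 5: 4q - 1 = 19, prime.
q = 7: 4q - 1 = 27 = 3 × 9, not prime.

q = 7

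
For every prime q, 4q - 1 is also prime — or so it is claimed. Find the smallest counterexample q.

q = 7

We need the least prime q for which 4q - 1 is not prime.
q = 2: 4q - 1 = 7, prime.
q = 3: 4q - 1 = 11, prime.
q = 5: 4q - 1 = 19, prime.
q = 7: 4q - 1 = 27 = 3 × 9, not prime.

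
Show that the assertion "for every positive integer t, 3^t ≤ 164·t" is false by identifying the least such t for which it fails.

t = 7

A counterexample is any positive integer t such that 3^t > 164·t; we check each in order.
t = 1: 3^t = 3 and 164·t = 164, so 3 ≤ 164.
t = 2: 3^t = 9 and 164·t = 328, so 9 ≤ 328.
t = 3: 3^t = 27 and 164·t = 492, so 27 ≤ 492.
t = 4: 3^t = 81 and 164·t = 656, so 81 ≤ 656.
t = 5: 3^t = 243 and 164·t = 820, so 243 ≤ 820.
t = 6: 3^t = 729 and 164·t = 984, so 729 ≤ 984.
t = 7: 3^t = 2187 and 164·t = 1148, so 2187 > 1148.
Thus t = 7 disproves the claim, and no smaller t works.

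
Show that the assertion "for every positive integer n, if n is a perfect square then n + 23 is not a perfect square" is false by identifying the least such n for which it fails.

We need the least positive integer n for which n is a perfect square but n + 23 is a perfect square.
For n = 1, 4, 9, 16, 25, 36, 49, 64, 81, 100 the conclusion holds.
n = 121: 121 = 11² and 121 + 23 = 144 = 12².
So n = 121 is the smallest counterexample.

n = 121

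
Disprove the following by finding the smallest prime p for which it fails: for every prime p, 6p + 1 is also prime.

p = 19

We need the least prime p for which 6p + 1 is not prime.
The first 7 eligible values, up to p = 17, all satisfy the conclusion.
p = 19: 6p + 1 = 115 = 5 × 23, not prime.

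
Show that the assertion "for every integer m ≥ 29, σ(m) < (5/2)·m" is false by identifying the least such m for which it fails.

m = 36

Check each integer m ≥ 29 in order until the claim fails.
m = 29: σ(29) = 30; 30 < 145/2.
m = 30: σ(30) = 72; 72 < 75.
m = 31: σ(31) = 32; 32 < 155/2.
m = 32: σ(32) = 63; 63 < 80.
m = 33: σ(33) = 48; 48 < 165/2.
m = 34: σ(34) = 54; 54 < 85.
m = 35: σ(35) = 48; 48 < 175/2.
m = 36: σ(36) = 91; 91 ≥ 90.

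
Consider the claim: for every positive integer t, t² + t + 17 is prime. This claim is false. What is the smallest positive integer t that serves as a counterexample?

For t = 1, 2, 3, 4, …, 13, 14, 15 the conclusion holds.
t = 16: t² + t + 17 = 289 = 17 × 17, composite.

t = 16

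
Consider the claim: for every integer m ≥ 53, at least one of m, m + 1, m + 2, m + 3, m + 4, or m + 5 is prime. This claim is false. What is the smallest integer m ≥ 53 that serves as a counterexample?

We need the least integer m ≥ 53 for which m, m + 1, m + 2, m + 3, m + 4, m + 5 are all composite.
For m = 53, 54, 55, 56, …, 87, 88, 89 the conclusion holds.
m = 90: 90 = 2 × 45; 91 = 7 × 13; 92 = 2 × 46; 93 = 3 × 31; 94 = 2 × 47; 95 = 5 × 19 — all composite.
So m = 90 is the smallest counterexample.

m = 90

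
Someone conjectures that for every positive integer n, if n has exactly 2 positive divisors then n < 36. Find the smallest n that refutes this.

n = 37

We need the least positive integer n for which n has exactly 2 positive divisors but the claim fails.
For n = 2, 3, 5, 7, …, 23, 29, 31 the conclusion holds.
n = 37: τ(37) = 2; 37 ≥ 36.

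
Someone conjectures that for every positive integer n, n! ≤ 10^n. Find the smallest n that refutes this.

A counterexample is any positive integer n such that n! > 10^n; we check each in order.
The first 24 eligible values, up to n = 24, all satisfy the conclusion.
n = 25: n! = 15511210043330985984000000 and 10^n = 10000000000000000000000000, so 15511210043330985984000000 > 10000000000000000000000000.

n = 25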